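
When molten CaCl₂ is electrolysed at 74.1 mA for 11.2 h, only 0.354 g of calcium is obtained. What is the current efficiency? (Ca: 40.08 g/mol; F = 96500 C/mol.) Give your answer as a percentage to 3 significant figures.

57.1%

Q = 0.0741 × 40320 = 2988 C
n(e⁻) = 2988 / 96500 = 0.03096 mol
Ca²⁺ + 2e⁻ → Ca, so theoretical n(Ca) = 0.01548 mol → 0.6204 g
Efficiency = 0.354 / 0.6204 = 0.5706 = 57.1%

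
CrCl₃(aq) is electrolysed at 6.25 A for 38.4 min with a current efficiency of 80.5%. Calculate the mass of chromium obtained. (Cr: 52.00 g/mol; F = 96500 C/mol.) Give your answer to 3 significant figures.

2.08 g

Q = 6.25 × 2304 = 14400 C
n(e⁻) = 14400 / 96500 = 0.1492 mol
Cr³⁺ + 3e⁻ → Cr, so theoretical m(Cr) = 0.04973 × 52.00 = 2.586 g
Actual mass = 80.5% × 2.586 = 2.08 g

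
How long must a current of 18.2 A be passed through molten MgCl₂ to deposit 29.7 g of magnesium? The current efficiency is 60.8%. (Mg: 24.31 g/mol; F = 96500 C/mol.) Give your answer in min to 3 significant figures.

n(Mg) = 29.7 / 24.31 = 1.222 mol
Mg²⁺ + 2e⁻ → Mg, so n(e⁻) = 2 × 1.222 = 2.444 mol
Q = 2.444 × 96500 / 0.608 = 3.879×10^5 C
t = Q / I = 3.879×10^5 / 18.2 = 21310 s = 355 min

355 min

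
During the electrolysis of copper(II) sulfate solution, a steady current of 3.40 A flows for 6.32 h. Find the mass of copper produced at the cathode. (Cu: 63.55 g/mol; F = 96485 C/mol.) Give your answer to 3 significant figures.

Charge passed = 3.40 × 22752 = 77360 C
n(e⁻) = 77360 / 96485 = 0.8018 mol
Cu²⁺ + 2e⁻ → Cu, so n(Cu) = 0.8018 / 2 = 0.4009 mol
m = 0.4009 × 63.55 = 25.5 g

25.5 g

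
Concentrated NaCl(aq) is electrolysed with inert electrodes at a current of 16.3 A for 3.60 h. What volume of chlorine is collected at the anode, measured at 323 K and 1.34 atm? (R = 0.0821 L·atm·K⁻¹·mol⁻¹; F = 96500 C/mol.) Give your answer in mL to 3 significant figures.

21700 mL

Charge passed = 16.3 × 12960 = 2.112×10^5 C
Moles of electrons = 2.112×10^5 / 96500 = 2.189 mol
2Cl⁻ → Cl₂ + 2e⁻, so n(Cl₂) = 2.189 / 2 = 1.095 mol
V = nRT/P = 1.095 × 0.0821 × 323 / 1.34 = 21.67 L
= 21700 mL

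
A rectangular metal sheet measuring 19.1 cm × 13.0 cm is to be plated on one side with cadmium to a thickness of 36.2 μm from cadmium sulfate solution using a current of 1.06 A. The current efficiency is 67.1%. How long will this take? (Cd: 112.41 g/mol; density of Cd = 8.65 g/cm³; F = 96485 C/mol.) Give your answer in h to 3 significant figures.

Plated area = 19.1 × 13.0 = 248.3 cm²
Volume = 248.3 × 36.2×10⁻⁴ cm = 0.8988 cm³
m(Cd) = 0.8988 × 8.65 = 7.775 g
n(Cd) = 7.775 / 112.41 = 0.06917 mol; n(e⁻) = 2 × 0.06917 = 0.1383 mol
Q = 0.1383 × 96485 / 0.671 = 19890 C
t = 19890 / 1.06 = 18760 s = 5.21 h

5.21 h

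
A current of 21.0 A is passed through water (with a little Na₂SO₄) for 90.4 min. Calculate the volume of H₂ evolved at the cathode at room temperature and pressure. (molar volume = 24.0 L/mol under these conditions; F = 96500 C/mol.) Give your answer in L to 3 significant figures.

Q = It = 21.0 × 5424 = 1.139×10^5 C
Moles of electrons = 1.139×10^5 / 96500 = 1.180 mol
2H⁺ + 2e⁻ → H₂, so n(H₂) = 1.180 / 2 = 0.5900 mol
V = 0.5900 × 24.0 = 14.16 L

14.2 L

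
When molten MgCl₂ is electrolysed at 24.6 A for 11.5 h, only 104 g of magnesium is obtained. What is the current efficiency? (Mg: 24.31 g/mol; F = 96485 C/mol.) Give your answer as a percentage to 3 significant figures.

81.1%

Q = 24.6 × 41400 = 1.018×10^6 C
n(e⁻) = 1.018×10^6 / 96485 = 10.55 mol
Mg²⁺ + 2e⁻ → Mg, so theoretical n(Mg) = 5.275 mol → 128.2 g
Efficiency = 104 / 128.2 = 0.8112 = 81.1%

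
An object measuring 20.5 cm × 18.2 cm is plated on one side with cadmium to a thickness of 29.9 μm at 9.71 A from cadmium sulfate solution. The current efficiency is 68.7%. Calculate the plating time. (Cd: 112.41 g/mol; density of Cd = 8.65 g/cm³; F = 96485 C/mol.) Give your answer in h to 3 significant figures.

Plated area = 20.5 × 18.2 = 373.1 cm²
Volume = 373.1 × 29.9×10⁻⁴ cm = 1.116 cm³
m(Cd) = 1.116 × 8.65 = 9.653 g
n(Cd) = 9.653 / 112.41 = 0.08587 mol; n(e⁻) = 2 × 0.08587 = 0.1717 mol
Q = 0.1717 × 96485 / 0.687 = 24110 C
t = 24110 / 9.71 = 2483 s = 0.690 h

0.690 h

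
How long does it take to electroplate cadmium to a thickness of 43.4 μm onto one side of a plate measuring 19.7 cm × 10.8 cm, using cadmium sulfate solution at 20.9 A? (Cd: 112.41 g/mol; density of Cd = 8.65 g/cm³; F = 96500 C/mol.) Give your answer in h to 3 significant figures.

0.182 h

Plated area = 19.7 × 10.8 = 212.8 cm²
Volume = 212.8 × 43.4×10⁻⁴ cm = 0.9236 cm³
m(Cd) = 0.9236 × 8.65 = 7.989 g
n(Cd) = 7.989 / 112.41 = 0.07107 mol; n(e⁻) = 2 × 0.07107 = 0.1421 mol
Q = 0.1421 × 96500 = 13710 C
t = 13710 / 20.9 = 656.0 s = 0.182 h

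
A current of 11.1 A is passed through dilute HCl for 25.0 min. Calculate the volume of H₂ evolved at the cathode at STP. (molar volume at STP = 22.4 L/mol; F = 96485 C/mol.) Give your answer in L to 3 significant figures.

Q = It = 11.1 × 1500 = 16650 C
Moles of electrons = 16650 / 96485 = 0.1726 mol
2H⁺ + 2e⁻ → H₂, so n(H₂) = 0.1726 / 2 = 0.08630 mol
V = 0.08630 × 22.4 = 1.933 L

1.93 L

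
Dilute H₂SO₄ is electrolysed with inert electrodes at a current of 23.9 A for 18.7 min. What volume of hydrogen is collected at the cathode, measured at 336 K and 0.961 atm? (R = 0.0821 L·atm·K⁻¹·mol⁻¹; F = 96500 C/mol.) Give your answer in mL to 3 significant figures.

3990 mL

Q = 23.9 A × 1122 s = 26820 C
n(e⁻) = 26820 / 96500 = 0.2779 mol
2H⁺ + 2e⁻ → H₂, so n(H₂) = 0.2779 / 2 = 0.1390 mol
V = nRT/P = 0.1390 × 0.0821 × 336 / 0.961 = 3.990 L
= 3990 mL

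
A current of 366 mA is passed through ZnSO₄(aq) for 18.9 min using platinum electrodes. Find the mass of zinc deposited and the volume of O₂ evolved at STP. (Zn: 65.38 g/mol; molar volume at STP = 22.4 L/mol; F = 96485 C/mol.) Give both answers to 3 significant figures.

Q = 0.366 × 1134 = 415.0 C; n(e⁻) = 415.0 / 96485 = 0.004301 mol
Cathode: Zn²⁺ + 2e⁻ → Zn → n(Zn) = 0.004301/2 = 0.002151 mol → 0.141 g
Anode: 2H₂O → O₂ + 4H⁺ + 4e⁻ → n(O₂) = 0.004301/4 = 0.001075 mol → 0.0241 L

0.141 g Zn; 0.0241 L O₂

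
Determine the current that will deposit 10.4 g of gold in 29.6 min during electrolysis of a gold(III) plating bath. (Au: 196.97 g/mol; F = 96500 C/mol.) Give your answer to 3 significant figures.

n(Au) = 10.4 / 196.97 = 0.05280 mol
Au³⁺ + 3e⁻ → Au, so n(e⁻) = 3 × 0.05280 = 0.1584 mol
Q = 0.1584 × 96500 = 15290 C
I = Q / t = 15290 / 1776 s = 8.61 A

8.61 A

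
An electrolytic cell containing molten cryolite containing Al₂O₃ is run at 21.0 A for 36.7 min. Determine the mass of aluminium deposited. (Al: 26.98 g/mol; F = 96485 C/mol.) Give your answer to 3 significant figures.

Charge passed = 21.0 × 2202 = 46240 C
Moles of electrons = 46240 / 96485 = 0.4792 mol
Al³⁺ + 3e⁻ → Al, so n(Al) = 0.4792 / 3 = 0.1597 mol
m = 0.1597 × 26.98 = 4.31 g

4.31 g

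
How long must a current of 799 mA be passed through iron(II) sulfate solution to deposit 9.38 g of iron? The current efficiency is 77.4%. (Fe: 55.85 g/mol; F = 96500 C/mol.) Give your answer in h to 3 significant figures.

14.6 h

n(Fe) = 9.38 / 55.85 = 0.1679 mol
Fe²⁺ + 2e⁻ → Fe, so n(e⁻) = 2 × 0.1679 = 0.3358 mol
Q = 0.3358 × 96500 / 0.774 = 41870 C
t = Q / I = 41870 / 0.799 = 52400 s = 14.6 h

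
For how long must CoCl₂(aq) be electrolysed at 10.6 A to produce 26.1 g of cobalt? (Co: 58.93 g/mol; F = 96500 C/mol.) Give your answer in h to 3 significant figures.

2.24 h

n(Co) = 26.1 / 58.93 = 0.4429 mol
Co²⁺ + 2e⁻ → Co, so n(e⁻) = 2 × 0.4429 = 0.8858 mol
Q = 0.8858 × 96500 = 85480 C
t = Q / I = 85480 / 10.6 = 8064 s = 2.24 h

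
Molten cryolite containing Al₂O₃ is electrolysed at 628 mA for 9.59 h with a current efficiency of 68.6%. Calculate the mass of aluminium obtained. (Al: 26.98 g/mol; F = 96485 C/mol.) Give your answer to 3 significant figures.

1.39 g

Q = 0.628 × 34524 = 21680 C
n(e⁻) = 21680 / 96485 = 0.2247 mol
Al³⁺ + 3e⁻ → Al, so theoretical m(Al) = 0.07490 × 26.98 = 2.021 g
Actual mass = 68.6% × 2.021 = 1.39 g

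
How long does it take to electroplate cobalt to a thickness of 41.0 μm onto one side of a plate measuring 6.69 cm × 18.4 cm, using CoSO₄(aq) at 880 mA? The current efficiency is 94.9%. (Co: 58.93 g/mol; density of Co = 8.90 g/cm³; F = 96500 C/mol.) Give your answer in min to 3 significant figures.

Plated area = 6.69 × 18.4 = 123.1 cm²
Volume = 123.1 × 41.0×10⁻⁴ cm = 0.5047 cm³
m(Co) = 0.5047 × 8.90 = 4.492 g
n(Co) = 4.492 / 58.93 = 0.07623 mol; n(e⁻) = 2 × 0.07623 = 0.1525 mol
Q = 0.1525 × 96500 / 0.949 = 15510 C
t = 15510 / 0.880 = 17630 s = 294 min

294 min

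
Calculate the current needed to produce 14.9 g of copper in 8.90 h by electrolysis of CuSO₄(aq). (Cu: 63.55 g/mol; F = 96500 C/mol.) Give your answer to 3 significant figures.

1.41 A

n(Cu) = 14.9 / 63.55 = 0.2345 mol
Cu²⁺ + 2e⁻ → Cu, so n(e⁻) = 2 × 0.2345 = 0.4690 mol
Q = 0.4690 × 96500 = 45260 C
I = Q / t = 45260 / 32040 s = 1.41 A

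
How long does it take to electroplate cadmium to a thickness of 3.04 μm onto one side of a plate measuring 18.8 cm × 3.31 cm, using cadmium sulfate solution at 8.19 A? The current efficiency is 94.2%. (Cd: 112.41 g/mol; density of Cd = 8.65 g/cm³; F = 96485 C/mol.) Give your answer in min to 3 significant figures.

0.607 min

Plated area = 18.8 × 3.31 = 62.23 cm²
Volume = 62.23 × 3.04×10⁻⁴ cm = 0.01892 cm³
m(Cd) = 0.01892 × 8.65 = 0.1637 g
n(Cd) = 0.1637 / 112.41 = 0.001456 mol; n(e⁻) = 2 × 0.001456 = 0.002912 mol
Q = 0.002912 × 96485 / 0.942 = 298.3 C
t = 298.3 / 8.19 = 36.42 s = 0.607 min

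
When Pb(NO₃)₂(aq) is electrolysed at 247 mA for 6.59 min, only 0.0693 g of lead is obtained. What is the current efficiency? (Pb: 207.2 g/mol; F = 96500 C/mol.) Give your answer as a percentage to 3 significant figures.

66.1%

Q = 0.247 × 395.4 = 97.66 C
n(e⁻) = 97.66 / 96500 = 0.001012 mol
Pb²⁺ + 2e⁻ → Pb, so theoretical n(Pb) = 5.060×10^-4 mol → 0.1048 g
Efficiency = 0.0693 / 0.1048 = 0.6613 = 66.1%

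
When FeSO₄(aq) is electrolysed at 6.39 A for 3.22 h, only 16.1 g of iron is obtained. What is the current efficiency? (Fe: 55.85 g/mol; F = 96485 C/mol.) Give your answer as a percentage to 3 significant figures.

75.1%

Q = 6.39 × 11592 = 74070 C
n(e⁻) = 74070 / 96485 = 0.7677 mol
Fe²⁺ + 2e⁻ → Fe, so theoretical n(Fe) = 0.3839 mol → 21.44 g
Efficiency = 16.1 / 21.44 = 0.7509 = 75.1%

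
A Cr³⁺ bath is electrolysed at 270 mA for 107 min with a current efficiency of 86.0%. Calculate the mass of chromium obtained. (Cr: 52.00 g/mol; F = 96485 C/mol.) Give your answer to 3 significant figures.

0.268 g

Q = 0.270 × 6420 = 1733 C
n(e⁻) = 1733 / 96485 = 0.01796 mol
Cr³⁺ + 3e⁻ → Cr, so theoretical m(Cr) = 0.005987 × 52.00 = 0.3113 g
Actual mass = 86.0% × 0.3113 = 0.268 g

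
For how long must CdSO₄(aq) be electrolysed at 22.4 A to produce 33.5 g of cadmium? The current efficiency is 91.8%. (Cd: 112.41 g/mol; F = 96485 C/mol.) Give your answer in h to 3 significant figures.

n(Cd) = 33.5 / 112.41 = 0.2980 mol
Cd²⁺ + 2e⁻ → Cd, so n(e⁻) = 2 × 0.2980 = 0.5960 mol
Q = 0.5960 × 96485 / 0.918 = 62640 C
t = Q / I = 62640 / 22.4 = 2796 s = 0.777 h

0.777 h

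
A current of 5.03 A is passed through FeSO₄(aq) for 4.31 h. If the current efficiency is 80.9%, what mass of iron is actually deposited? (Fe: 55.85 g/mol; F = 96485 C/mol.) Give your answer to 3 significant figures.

18.3 g

Q = 5.03 × 15516 = 78050 C
n(e⁻) = 78050 / 96485 = 0.8089 mol
Fe²⁺ + 2e⁻ → Fe, so theoretical m(Fe) = 0.4045 × 55.85 = 22.59 g
Actual mass = 80.9% × 22.59 = 18.3 g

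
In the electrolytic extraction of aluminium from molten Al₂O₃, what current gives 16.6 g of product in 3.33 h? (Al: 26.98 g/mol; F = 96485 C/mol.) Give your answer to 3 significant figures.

14.9 A

n(Al) = 16.6 / 26.98 = 0.6153 mol
Al³⁺ + 3e⁻ → Al, so n(e⁻) = 3 × 0.6153 = 1.846 mol
Q = 1.846 × 96485 = 1.781×10^5 C
I = Q / t = 1.781×10^5 / 11988 s = 14.9 A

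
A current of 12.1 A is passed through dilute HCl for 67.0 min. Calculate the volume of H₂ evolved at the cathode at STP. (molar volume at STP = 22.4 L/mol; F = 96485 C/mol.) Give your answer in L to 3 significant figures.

5.65 L

Q = It = 12.1 × 4020 = 48640 C
n(e⁻) = 48640 / 96485 = 0.5041 mol
2H⁺ + 2e⁻ → H₂, so n(H₂) = 0.5041 / 2 = 0.2521 mol
V = 0.2521 × 22.4 = 5.647 L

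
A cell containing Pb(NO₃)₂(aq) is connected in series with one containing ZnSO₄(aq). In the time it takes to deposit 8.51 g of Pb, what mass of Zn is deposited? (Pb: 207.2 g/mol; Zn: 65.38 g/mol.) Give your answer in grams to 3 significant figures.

2.69 g

n(Pb) = 8.51 / 207.2 = 0.04107 mol
Pb²⁺ + 2e⁻ → Pb, so n(e⁻) = 2 × 0.04107 = 0.08214 mol
Same current for the same time ⇒ same n(e⁻) = 0.08214 mol in both cells.
Zn²⁺ + 2e⁻ → Zn, so n(Zn) = 0.08214 / 2 = 0.04107 mol
m(Zn) = 0.04107 × 65.38 = 2.69 g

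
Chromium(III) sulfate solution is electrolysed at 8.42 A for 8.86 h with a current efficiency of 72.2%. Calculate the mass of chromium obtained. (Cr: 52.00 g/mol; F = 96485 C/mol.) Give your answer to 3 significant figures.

34.8 g

Q = 8.42 × 31896 = 2.686×10^5 C
n(e⁻) = 2.686×10^5 / 96485 = 2.784 mol
Cr³⁺ + 3e⁻ → Cr, so theoretical m(Cr) = 0.9280 × 52.00 = 48.26 g
Actual mass = 72.2% × 48.26 = 34.8 g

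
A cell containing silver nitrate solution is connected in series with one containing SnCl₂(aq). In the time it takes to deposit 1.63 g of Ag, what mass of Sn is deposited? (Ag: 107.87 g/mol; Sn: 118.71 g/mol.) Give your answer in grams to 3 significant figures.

0.897 g

n(Ag) = 1.63 / 107.87 = 0.01511 mol
Ag⁺ + e⁻ → Ag, so n(e⁻) = 0.01511 mol
The cells are in series, so the same charge (and hence the same n(e⁻) = 0.01511 mol) passes through both.
Sn²⁺ + 2e⁻ → Sn, so n(Sn) = 0.01511 / 2 = 0.007555 mol
m(Sn) = 0.007555 × 118.71 = 0.897 g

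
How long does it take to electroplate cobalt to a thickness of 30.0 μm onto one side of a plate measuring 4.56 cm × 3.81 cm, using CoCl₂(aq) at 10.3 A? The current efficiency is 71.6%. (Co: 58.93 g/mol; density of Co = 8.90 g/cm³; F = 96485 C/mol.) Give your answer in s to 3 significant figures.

206 s

Plated area = 4.56 × 3.81 = 17.37 cm²
Volume = 17.37 × 30.0×10⁻⁴ cm = 0.05211 cm³
m(Co) = 0.05211 × 8.90 = 0.4638 g
n(Co) = 0.4638 / 58.93 = 0.007870 mol; n(e⁻) = 2 × 0.007870 = 0.01574 mol
Q = 0.01574 × 96485 / 0.716 = 2121 C
t = 2121 / 10.3 = 205.9 s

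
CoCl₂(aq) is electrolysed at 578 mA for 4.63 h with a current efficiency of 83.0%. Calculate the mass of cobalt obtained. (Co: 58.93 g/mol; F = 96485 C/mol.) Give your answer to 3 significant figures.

2.44 g

Q = 0.578 × 16668 = 9634 C
n(e⁻) = 9634 / 96485 = 0.09985 mol
Co²⁺ + 2e⁻ → Co, so theoretical m(Co) = 0.04993 × 58.93 = 2.942 g
Actual mass = 83.0% × 2.942 = 2.44 g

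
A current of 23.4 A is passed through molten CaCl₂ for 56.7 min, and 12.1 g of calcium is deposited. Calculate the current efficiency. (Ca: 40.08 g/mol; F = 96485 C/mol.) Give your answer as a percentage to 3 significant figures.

Q = 23.4 × 3402 = 79610 C
n(e⁻) = 79610 / 96485 = 0.8251 mol
Ca²⁺ + 2e⁻ → Ca, so theoretical n(Ca) = 0.4126 mol → 16.54 g
Efficiency = 12.1 / 16.54 = 0.7316 = 73.2%

73.2%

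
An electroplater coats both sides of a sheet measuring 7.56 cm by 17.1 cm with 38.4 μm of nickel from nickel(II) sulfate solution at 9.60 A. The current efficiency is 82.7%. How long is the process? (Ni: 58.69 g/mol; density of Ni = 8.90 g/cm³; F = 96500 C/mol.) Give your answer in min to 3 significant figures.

Plated area = 2 × 7.56 × 17.1 = 258.6 cm²
Volume = 258.6 × 38.4×10⁻⁴ cm = 0.9930 cm³
m(Ni) = 0.9930 × 8.90 = 8.838 g
n(Ni) = 8.838 / 58.69 = 0.1506 mol; n(e⁻) = 2 × 0.1506 = 0.3012 mol
Q = 0.3012 × 96500 / 0.827 = 35150 C
t = 35150 / 9.60 = 3661 s = 61.0 min

61.0 min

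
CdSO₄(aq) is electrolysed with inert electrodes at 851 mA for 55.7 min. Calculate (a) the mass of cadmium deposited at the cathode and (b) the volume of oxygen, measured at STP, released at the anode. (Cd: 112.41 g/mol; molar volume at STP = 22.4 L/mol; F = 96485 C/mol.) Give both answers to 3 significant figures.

1.66 g Cd; 0.165 L O₂

Q = 0.851 × 3342 = 2844 C; n(e⁻) = 2844 / 96485 = 0.02948 mol
Cathode: Cd²⁺ + 2e⁻ → Cd → n(Cd) = 0.02948/2 = 0.01474 mol → 1.66 g
Anode: 2H₂O → O₂ + 4H⁺ + 4e⁻ → n(O₂) = 0.02948/4 = 0.007370 mol → 0.165 L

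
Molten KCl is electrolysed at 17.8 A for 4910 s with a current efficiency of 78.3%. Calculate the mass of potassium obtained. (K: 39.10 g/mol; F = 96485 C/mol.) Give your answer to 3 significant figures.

27.7 g

Q = 17.8 × 4910 = 87400 C
n(e⁻) = 87400 / 96485 = 0.9058 mol
K⁺ + e⁻ → K, so theoretical m(K) = 0.9058 × 39.10 = 35.42 g
Actual mass = 78.3% × 35.42 = 27.7 g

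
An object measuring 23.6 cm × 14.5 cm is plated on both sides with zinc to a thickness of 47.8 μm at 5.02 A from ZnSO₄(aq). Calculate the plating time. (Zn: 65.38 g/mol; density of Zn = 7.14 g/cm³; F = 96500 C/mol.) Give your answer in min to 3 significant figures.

Plated area = 2 × 23.6 × 14.5 = 684.4 cm²
Volume = 684.4 × 47.8×10⁻⁴ cm = 3.271 cm³
m(Zn) = 3.271 × 7.14 = 23.35 g
n(Zn) = 23.35 / 65.38 = 0.3571 mol; n(e⁻) = 2 × 0.3571 = 0.7142 mol
Q = 0.7142 × 96500 = 68920 C
t = 68920 / 5.02 = 13730 s = 229 min

229 min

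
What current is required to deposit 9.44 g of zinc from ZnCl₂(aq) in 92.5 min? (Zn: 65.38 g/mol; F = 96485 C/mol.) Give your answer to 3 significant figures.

5.02 A

n(Zn) = 9.44 / 65.38 = 0.1444 mol
Zn²⁺ + 2e⁻ → Zn, so n(e⁻) = 2 × 0.1444 = 0.2888 mol
Q = 0.2888 × 96485 = 27860 C
I = Q / t = 27860 / 5550 s = 5.02 A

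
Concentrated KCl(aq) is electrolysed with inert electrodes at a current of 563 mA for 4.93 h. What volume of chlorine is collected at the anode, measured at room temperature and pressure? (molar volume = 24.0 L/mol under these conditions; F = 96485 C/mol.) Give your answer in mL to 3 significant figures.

1240 mL

Q = It = 0.563 × 17748 = 9992 C
n(e⁻) = Q/F = 9992/96485 = 0.1036 mol
2Cl⁻ → Cl₂ + 2e⁻, so n(Cl₂) = 0.1036 / 2 = 0.05180 mol
V = 0.05180 × 24.0 = 1.243 L
= 1240 mL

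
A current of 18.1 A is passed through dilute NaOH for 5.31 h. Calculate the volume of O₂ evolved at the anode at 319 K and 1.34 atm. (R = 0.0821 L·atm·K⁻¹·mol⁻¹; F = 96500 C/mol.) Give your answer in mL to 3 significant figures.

Q = 18.1 A × 19116 s = 3.460×10^5 C
n(e⁻) = 3.460×10^5 / 96500 = 3.585 mol
2H₂O → O₂ + 4H⁺ + 4e⁻, so n(O₂) = 3.585 / 4 = 0.8963 mol
V = nRT/P = 0.8963 × 0.0821 × 319 / 1.34 = 17.52 L
= 17500 mL

17500 mL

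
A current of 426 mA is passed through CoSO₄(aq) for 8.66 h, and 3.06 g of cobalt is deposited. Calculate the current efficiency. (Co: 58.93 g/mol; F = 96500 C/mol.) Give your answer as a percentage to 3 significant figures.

Q = 0.426 × 31176 = 13280 C
n(e⁻) = 13280 / 96500 = 0.1376 mol
Co²⁺ + 2e⁻ → Co, so theoretical n(Co) = 0.06880 mol → 4.054 g
Efficiency = 3.06 / 4.054 = 0.7548 = 75.5%

75.5%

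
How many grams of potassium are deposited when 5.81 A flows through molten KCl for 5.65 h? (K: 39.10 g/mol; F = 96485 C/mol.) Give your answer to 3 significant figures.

Charge passed = 5.81 × 20340 = 1.182×10^5 C
n(e⁻) = Q/F = 1.182×10^5/96485 = 1.225 mol
K⁺ + e⁻ → K, so n(K) = 1.225 mol
m = 1.225 × 39.10 = 47.9 g

47.9 g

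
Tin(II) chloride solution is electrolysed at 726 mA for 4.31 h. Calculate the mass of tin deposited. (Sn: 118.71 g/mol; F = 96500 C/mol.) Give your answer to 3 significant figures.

6.93 g

Q = 0.726 A × 15516 s = 11260 C
n(e⁻) = 11260 / 96500 = 0.1167 mol
Sn²⁺ + 2e⁻ → Sn, so n(Sn) = 0.1167 / 2 = 0.05835 mol
m = 0.05835 × 118.71 = 6.93 g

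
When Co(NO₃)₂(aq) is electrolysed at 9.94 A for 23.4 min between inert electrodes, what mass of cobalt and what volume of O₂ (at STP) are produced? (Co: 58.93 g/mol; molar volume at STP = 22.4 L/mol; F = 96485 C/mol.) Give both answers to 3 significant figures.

4.26 g Co; 0.810 L O₂

Q = 9.94 × 1404 = 13960 C; n(e⁻) = 13960 / 96485 = 0.1447 mol
Cathode: Co²⁺ + 2e⁻ → Co → n(Co) = 0.1447/2 = 0.07235 mol → 4.26 g
Anode: 2H₂O → O₂ + 4H⁺ + 4e⁻ → n(O₂) = 0.1447/4 = 0.03618 mol → 0.810 L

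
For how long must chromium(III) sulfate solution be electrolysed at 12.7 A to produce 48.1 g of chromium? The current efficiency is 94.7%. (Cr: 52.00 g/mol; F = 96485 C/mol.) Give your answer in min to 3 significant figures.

n(Cr) = 48.1 / 52.00 = 0.9250 mol
Cr³⁺ + 3e⁻ → Cr, so n(e⁻) = 3 × 0.9250 = 2.775 mol
Q = 2.775 × 96485 / 0.947 = 2.827×10^5 C
t = Q / I = 2.827×10^5 / 12.7 = 22260 s = 371 min

371 min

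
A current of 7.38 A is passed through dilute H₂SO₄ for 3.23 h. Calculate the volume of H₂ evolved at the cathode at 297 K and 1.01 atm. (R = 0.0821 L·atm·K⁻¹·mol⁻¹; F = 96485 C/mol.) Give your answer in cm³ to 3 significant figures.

Charge passed = 7.38 × 11628 = 85810 C
n(e⁻) = 85810 / 96485 = 0.8894 mol
2H⁺ + 2e⁻ → H₂, so n(H₂) = 0.8894 / 2 = 0.4447 mol
V = nRT/P = 0.4447 × 0.0821 × 297 / 1.01 = 10.74 L
= 10700 cm³

10700 cm³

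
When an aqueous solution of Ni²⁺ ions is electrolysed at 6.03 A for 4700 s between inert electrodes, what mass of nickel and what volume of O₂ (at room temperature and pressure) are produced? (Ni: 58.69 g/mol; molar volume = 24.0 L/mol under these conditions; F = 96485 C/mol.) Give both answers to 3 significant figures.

Q = 6.03 × 4700 = 28340 C; n(e⁻) = 28340 / 96485 = 0.2937 mol
Cathode: Ni²⁺ + 2e⁻ → Ni → n(Ni) = 0.2937/2 = 0.1469 mol → 8.62 g
Anode: 2H₂O → O₂ + 4H⁺ + 4e⁻ → n(O₂) = 0.2937/4 = 0.07343 mol → 1.76 L

8.62 g Ni; 1.76 L O₂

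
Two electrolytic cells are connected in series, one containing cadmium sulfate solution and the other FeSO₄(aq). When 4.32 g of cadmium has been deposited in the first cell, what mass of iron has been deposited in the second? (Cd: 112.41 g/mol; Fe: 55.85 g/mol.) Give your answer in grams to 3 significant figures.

2.15 g

n(Cd) = 4.32 / 112.41 = 0.03843 mol
Cd²⁺ + 2e⁻ → Cd, so n(e⁻) = 2 × 0.03843 = 0.07686 mol
Since the cells are in series, n(e⁻) in the Fe cell is also 0.07686 mol.
Fe²⁺ + 2e⁻ → Fe, so n(Fe) = 0.07686 / 2 = 0.03843 mol
m(Fe) = 0.03843 × 55.85 = 2.15 g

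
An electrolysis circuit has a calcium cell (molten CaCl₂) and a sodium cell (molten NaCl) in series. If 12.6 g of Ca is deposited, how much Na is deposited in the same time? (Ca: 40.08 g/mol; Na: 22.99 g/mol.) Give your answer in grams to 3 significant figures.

n(Ca) = 12.6 / 40.08 = 0.3144 mol
Ca²⁺ + 2e⁻ → Ca, so n(e⁻) = 2 × 0.3144 = 0.6288 mol
Since the cells are in series, n(e⁻) in the Na cell is also 0.6288 mol.
Na⁺ + e⁻ → Na, so n(Na) = 0.6288 mol
m(Na) = 0.6288 × 22.99 = 14.5 g

14.5 g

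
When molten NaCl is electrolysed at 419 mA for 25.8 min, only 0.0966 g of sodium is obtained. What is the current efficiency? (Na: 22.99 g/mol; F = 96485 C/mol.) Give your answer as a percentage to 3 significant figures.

Q = 0.419 × 1548 = 648.6 C
n(e⁻) = 648.6 / 96485 = 0.006722 mol
Na⁺ + e⁻ → Na, so theoretical n(Na) = 0.006722 mol → 0.1545 g
Efficiency = 0.0966 / 0.1545 = 0.6252 = 62.5%

62.5%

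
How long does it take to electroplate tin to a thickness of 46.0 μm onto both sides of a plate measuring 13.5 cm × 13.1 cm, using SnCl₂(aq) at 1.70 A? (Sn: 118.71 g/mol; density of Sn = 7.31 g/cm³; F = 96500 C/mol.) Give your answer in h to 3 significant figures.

Plated area = 2 × 13.5 × 13.1 = 353.7 cm²
Volume = 353.7 × 46.0×10⁻⁴ cm = 1.627 cm³
m(Sn) = 1.627 × 7.31 = 11.89 g
n(Sn) = 11.89 / 118.71 = 0.1002 mol; n(e⁻) = 2 × 0.1002 = 0.2004 mol
Q = 0.2004 × 96500 = 19340 C
t = 19340 / 1.70 = 11380 s = 3.16 h

3.16 h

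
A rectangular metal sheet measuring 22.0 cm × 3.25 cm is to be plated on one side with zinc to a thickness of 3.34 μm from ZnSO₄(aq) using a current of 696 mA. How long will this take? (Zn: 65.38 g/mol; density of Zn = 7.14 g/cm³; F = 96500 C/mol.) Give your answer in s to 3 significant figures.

Plated area = 22.0 × 3.25 = 71.50 cm²
Volume = 71.50 × 3.34×10⁻⁴ cm = 0.02388 cm³
m(Zn) = 0.02388 × 7.14 = 0.1705 g
n(Zn) = 0.1705 / 65.38 = 0.002608 mol; n(e⁻) = 2 × 0.002608 = 0.005216 mol
Q = 0.005216 × 96500 = 503.3 C
t = 503.3 / 0.696 = 723.1 s

723 s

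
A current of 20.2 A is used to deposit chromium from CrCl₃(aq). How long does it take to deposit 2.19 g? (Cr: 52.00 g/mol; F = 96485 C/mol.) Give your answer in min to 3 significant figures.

10.1 min

n(Cr) = 2.19 / 52.00 = 0.04212 mol
Cr³⁺ + 3e⁻ → Cr, so n(e⁻) = 3 × 0.04212 = 0.1264 mol
Q = 0.1264 × 96485 = 12200 C
t = Q / I = 12200 / 20.2 = 604.0 s = 10.1 min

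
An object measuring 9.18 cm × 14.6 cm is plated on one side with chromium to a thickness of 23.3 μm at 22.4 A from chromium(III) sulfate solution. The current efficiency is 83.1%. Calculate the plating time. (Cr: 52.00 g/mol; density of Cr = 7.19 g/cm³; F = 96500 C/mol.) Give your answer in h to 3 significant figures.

0.187 h

Plated area = 9.18 × 14.6 = 134.0 cm²
Volume = 134.0 × 23.3×10⁻⁴ cm = 0.3122 cm³
m(Cr) = 0.3122 × 7.19 = 2.245 g
n(Cr) = 2.245 / 52.00 = 0.04317 mol; n(e⁻) = 3 × 0.04317 = 0.1295 mol
Q = 0.1295 × 96500 / 0.831 = 15040 C
t = 15040 / 22.4 = 671.4 s = 0.187 h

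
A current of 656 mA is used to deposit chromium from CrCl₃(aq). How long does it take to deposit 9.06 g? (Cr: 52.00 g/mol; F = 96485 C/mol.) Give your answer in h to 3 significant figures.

n(Cr) = 9.06 / 52.00 = 0.1742 mol
Cr³⁺ + 3e⁻ → Cr, so n(e⁻) = 3 × 0.1742 = 0.5226 mol
Q = 0.5226 × 96485 = 50420 C
t = Q / I = 50420 / 0.656 = 76860 s = 21.4 h

21.4 h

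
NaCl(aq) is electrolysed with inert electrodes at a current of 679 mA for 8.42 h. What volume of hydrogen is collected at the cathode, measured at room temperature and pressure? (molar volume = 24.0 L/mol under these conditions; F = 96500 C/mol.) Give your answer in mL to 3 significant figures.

2560 mL

Q = 0.679 A × 30312 s = 20580 C
Moles of electrons = 20580 / 96500 = 0.2133 mol
2H⁺ + 2e⁻ → H₂, so n(H₂) = 0.2133 / 2 = 0.1067 mol
V = 0.1067 × 24.0 = 2.561 L
= 2560 mL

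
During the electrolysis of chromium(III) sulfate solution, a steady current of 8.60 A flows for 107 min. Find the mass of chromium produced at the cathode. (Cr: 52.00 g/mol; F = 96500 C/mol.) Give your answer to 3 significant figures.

9.92 g

Q = 8.60 A × 6420 s = 55210 C
n(e⁻) = Q/F = 55210/96500 = 0.5721 mol
Cr³⁺ + 3e⁻ → Cr, so n(Cr) = 0.5721 / 3 = 0.1907 mol
m = 0.1907 × 52.00 = 9.92 g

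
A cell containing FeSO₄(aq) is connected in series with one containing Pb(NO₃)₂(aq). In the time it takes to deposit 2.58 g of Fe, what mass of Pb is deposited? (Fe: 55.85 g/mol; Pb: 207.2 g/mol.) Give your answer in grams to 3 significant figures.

9.57 g

n(Fe) = 2.58 / 55.85 = 0.04620 mol
Fe²⁺ + 2e⁻ → Fe, so n(e⁻) = 2 × 0.04620 = 0.09240 mol
Since the cells are in series, n(e⁻) in the Pb cell is also 0.09240 mol.
Pb²⁺ + 2e⁻ → Pb, so n(Pb) = 0.09240 / 2 = 0.04620 mol
m(Pb) = 0.04620 × 207.2 = 9.57 g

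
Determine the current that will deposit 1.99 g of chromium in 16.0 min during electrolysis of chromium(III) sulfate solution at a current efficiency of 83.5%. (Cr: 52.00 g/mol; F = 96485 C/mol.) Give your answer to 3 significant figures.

13.8 A

n(Cr) = 1.99 / 52.00 = 0.03827 mol
Cr³⁺ + 3e⁻ → Cr, so n(e⁻) = 3 × 0.03827 = 0.1148 mol
Q = 0.1148 × 96485 / 0.835 = 13270 C
I = Q / t = 13270 / 960 s = 13.8 A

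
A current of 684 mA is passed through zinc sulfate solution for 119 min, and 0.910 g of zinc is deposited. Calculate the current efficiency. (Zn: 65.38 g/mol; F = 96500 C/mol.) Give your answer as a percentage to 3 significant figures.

Q = 0.684 × 7140 = 4884 C
n(e⁻) = 4884 / 96500 = 0.05061 mol
Zn²⁺ + 2e⁻ → Zn, so theoretical n(Zn) = 0.02531 mol → 1.655 g
Efficiency = 0.910 / 1.655 = 0.5498 = 55.0%

55.0%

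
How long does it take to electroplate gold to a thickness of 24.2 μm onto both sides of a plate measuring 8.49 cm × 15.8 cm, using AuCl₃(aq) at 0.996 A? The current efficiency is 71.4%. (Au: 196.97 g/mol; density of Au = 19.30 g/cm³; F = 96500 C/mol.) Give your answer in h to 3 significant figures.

7.19 h

Plated area = 2 × 8.49 × 15.8 = 268.3 cm²
Volume = 268.3 × 24.2×10⁻⁴ cm = 0.6493 cm³
m(Au) = 0.6493 × 19.30 = 12.53 g
n(Au) = 12.53 / 196.97 = 0.06361 mol; n(e⁻) = 3 × 0.06361 = 0.1908 mol
Q = 0.1908 × 96500 / 0.714 = 25790 C
t = 25790 / 0.996 = 25890 s = 7.19 h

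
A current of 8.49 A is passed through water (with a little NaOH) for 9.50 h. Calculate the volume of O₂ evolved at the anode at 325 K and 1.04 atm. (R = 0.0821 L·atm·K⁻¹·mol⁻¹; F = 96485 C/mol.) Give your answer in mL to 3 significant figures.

Q = It = 8.49 × 34200 = 2.904×10^5 C
n(e⁻) = 2.904×10^5 / 96485 = 3.010 mol
2H₂O → O₂ + 4H⁺ + 4e⁻, so n(O₂) = 3.010 / 4 = 0.7525 mol
V = nRT/P = 0.7525 × 0.0821 × 325 / 1.04 = 19.31 L
= 19300 mL

19300 mL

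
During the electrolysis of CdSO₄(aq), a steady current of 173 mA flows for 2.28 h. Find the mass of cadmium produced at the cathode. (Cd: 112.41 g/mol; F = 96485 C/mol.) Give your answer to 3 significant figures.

Charge passed = 0.173 × 8208 = 1420 C
Moles of electrons = 1420 / 96485 = 0.01472 mol
Cd²⁺ + 2e⁻ → Cd, so n(Cd) = 0.01472 / 2 = 0.007360 mol
m = 0.007360 × 112.41 = 0.827 g

0.827 g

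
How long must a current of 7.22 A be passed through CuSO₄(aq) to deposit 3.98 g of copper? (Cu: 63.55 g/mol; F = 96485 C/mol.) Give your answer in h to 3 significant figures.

0.465 h

n(Cu) = 3.98 / 63.55 = 0.06263 mol
Cu²⁺ + 2e⁻ → Cu, so n(e⁻) = 2 × 0.06263 = 0.1253 mol
Q = 0.1253 × 96485 = 12090 C
t = Q / I = 12090 / 7.22 = 1675 s = 0.465 h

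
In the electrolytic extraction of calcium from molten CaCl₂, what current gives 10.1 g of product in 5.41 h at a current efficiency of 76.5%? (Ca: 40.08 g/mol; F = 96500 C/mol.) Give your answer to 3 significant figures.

3.26 A

n(Ca) = 10.1 / 40.08 = 0.2520 mol
Ca²⁺ + 2e⁻ → Ca, so n(e⁻) = 2 × 0.2520 = 0.5040 mol
Q = 0.5040 × 96500 / 0.765 = 63580 C
I = Q / t = 63580 / 19476 s = 3.26 A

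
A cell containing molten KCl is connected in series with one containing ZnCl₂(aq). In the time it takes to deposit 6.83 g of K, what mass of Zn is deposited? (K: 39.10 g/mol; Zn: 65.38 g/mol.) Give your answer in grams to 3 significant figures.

n(K) = 6.83 / 39.10 = 0.1747 mol
K⁺ + e⁻ → K, so n(e⁻) = 0.1747 mol
Since the cells are in series, n(e⁻) in the Zn cell is also 0.1747 mol.
Zn²⁺ + 2e⁻ → Zn, so n(Zn) = 0.1747 / 2 = 0.08735 mol
m(Zn) = 0.08735 × 65.38 = 5.71 g

5.71 g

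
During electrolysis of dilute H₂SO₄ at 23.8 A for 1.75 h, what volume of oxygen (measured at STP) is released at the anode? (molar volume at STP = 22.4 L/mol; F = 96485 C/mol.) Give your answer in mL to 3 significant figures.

Charge passed = 23.8 × 6300 = 1.499×10^5 C
Moles of electrons = 1.499×10^5 / 96485 = 1.554 mol
2H₂O → O₂ + 4H⁺ + 4e⁻, so n(O₂) = 1.554 / 4 = 0.3885 mol
V = 0.3885 × 22.4 = 8.702 L
= 8700 mL

8700 mL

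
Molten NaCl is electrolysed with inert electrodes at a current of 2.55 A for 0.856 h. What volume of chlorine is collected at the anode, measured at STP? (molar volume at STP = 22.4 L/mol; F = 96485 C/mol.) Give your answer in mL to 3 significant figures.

912 mL

Charge passed = 2.55 × 3081.6 = 7858 C
n(e⁻) = Q/F = 7858/96485 = 0.08144 mol
2Cl⁻ → Cl₂ + 2e⁻, so n(Cl₂) = 0.08144 / 2 = 0.04072 mol
V = 0.04072 × 22.4 = 0.9121 L
= 912 mL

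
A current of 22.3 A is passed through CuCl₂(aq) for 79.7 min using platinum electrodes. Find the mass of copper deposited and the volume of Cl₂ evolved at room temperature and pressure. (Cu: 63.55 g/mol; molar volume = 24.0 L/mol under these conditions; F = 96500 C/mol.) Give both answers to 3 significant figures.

35.1 g Cu; 13.3 L Cl₂

Q = 22.3 × 4782 = 1.066×10^5 C; n(e⁻) = 1.066×10^5 / 96500 = 1.105 mol
Cathode: Cu²⁺ + 2e⁻ → Cu → n(Cu) = 1.105/2 = 0.5525 mol → 35.1 g
Anode: 2Cl⁻ → Cl₂ + 2e⁻ → n(Cl₂) = 1.105/2 = 0.5525 mol → 13.3 L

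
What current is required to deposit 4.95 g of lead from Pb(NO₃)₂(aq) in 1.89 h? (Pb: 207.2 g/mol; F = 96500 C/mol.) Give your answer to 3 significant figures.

n(Pb) = 4.95 / 207.2 = 0.02389 mol
Pb²⁺ + 2e⁻ → Pb, so n(e⁻) = 2 × 0.02389 = 0.04778 mol
Q = 0.04778 × 96500 = 4611 C
I = Q / t = 4611 / 6804 s = 0.678 A

0.678 A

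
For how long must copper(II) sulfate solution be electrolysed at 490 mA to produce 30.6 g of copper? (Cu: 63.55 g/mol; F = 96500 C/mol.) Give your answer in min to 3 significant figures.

3160 min

n(Cu) = 30.6 / 63.55 = 0.4815 mol
Cu²⁺ + 2e⁻ → Cu, so n(e⁻) = 2 × 0.4815 = 0.9630 mol
Q = 0.9630 × 96500 = 92930 C
t = Q / I = 92930 / 0.490 = 1.897×10^5 s = 3160 min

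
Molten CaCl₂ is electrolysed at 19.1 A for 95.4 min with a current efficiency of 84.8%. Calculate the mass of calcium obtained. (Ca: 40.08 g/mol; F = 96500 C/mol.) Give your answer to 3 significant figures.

Q = 19.1 × 5724 = 1.093×10^5 C
n(e⁻) = 1.093×10^5 / 96500 = 1.133 mol
Ca²⁺ + 2e⁻ → Ca, so theoretical m(Ca) = 0.5665 × 40.08 = 22.71 g
Actual mass = 84.8% × 22.71 = 19.3 g

19.3 g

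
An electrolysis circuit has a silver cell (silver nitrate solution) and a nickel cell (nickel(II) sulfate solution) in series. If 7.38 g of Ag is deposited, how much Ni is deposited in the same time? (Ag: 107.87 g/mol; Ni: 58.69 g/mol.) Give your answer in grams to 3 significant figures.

2.01 g

n(Ag) = 7.38 / 107.87 = 0.06842 mol
Ag⁺ + e⁻ → Ag, so n(e⁻) = 0.06842 mol
Since the cells are in series, n(e⁻) in the Ni cell is also 0.06842 mol.
Ni²⁺ + 2e⁻ → Ni, so n(Ni) = 0.06842 / 2 = 0.03421 mol
m(Ni) = 0.03421 × 58.69 = 2.01 g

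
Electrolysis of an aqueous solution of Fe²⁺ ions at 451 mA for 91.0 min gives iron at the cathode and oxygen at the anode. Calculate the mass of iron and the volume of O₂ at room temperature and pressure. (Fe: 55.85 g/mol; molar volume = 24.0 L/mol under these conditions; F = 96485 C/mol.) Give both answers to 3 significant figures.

0.713 g Fe; 0.153 L O₂

Q = 0.451 × 5460 = 2462 C; n(e⁻) = 2462 / 96485 = 0.02552 mol
Cathode: Fe²⁺ + 2e⁻ → Fe → n(Fe) = 0.02552/2 = 0.01276 mol → 0.713 g
Anode: 2H₂O → O₂ + 4H⁺ + 4e⁻ → n(O₂) = 0.02552/4 = 0.006380 mol → 0.153 L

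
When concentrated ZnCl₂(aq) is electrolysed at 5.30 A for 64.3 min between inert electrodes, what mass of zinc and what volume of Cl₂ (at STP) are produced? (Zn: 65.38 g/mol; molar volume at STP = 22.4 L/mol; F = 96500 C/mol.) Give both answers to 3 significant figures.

6.93 g Zn; 2.37 L Cl₂

Q = 5.30 × 3858 = 20450 C; n(e⁻) = 20450 / 96500 = 0.2119 mol
Cathode: Zn²⁺ + 2e⁻ → Zn → n(Zn) = 0.2119/2 = 0.1060 mol → 6.93 g
Anode: 2Cl⁻ → Cl₂ + 2e⁻ → n(Cl₂) = 0.2119/2 = 0.1060 mol → 2.37 L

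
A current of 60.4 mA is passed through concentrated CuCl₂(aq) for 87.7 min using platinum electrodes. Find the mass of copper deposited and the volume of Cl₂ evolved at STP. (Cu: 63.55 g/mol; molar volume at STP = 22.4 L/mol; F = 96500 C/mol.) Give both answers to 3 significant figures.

Q = 0.0604 × 5262 = 317.8 C; n(e⁻) = 317.8 / 96500 = 0.003293 mol
Cathode: Cu²⁺ + 2e⁻ → Cu → n(Cu) = 0.003293/2 = 0.001647 mol → 0.105 g
Anode: 2Cl⁻ → Cl₂ + 2e⁻ → n(Cl₂) = 0.003293/2 = 0.001647 mol → 0.0369 L

0.105 g Cu; 0.0369 L Cl₂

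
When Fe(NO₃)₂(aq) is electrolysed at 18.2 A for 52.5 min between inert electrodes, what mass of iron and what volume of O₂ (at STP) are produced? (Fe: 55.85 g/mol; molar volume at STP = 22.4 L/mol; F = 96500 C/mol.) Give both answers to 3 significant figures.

Q = 18.2 × 3150 = 57330 C; n(e⁻) = 57330 / 96500 = 0.5941 mol
Cathode: Fe²⁺ + 2e⁻ → Fe → n(Fe) = 0.5941/2 = 0.2971 mol → 16.6 g
Anode: 2H₂O → O₂ + 4H⁺ + 4e⁻ → n(O₂) = 0.5941/4 = 0.1485 mol → 3.33 L

16.6 g Fe; 3.33 L O₂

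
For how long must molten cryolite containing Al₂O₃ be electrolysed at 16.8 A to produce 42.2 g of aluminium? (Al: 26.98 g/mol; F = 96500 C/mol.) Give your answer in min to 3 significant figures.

n(Al) = 42.2 / 26.98 = 1.564 mol
Al³⁺ + 3e⁻ → Al, so n(e⁻) = 3 × 1.564 = 4.692 mol
Q = 4.692 × 96500 = 4.528×10^5 C
t = Q / I = 4.528×10^5 / 16.8 = 26950 s = 449 min

449 min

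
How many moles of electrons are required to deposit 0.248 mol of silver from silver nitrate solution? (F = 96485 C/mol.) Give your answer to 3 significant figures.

0.248 mol

Ag⁺ + e⁻ → Ag, so n(e⁻) = 1 × 0.248 = 0.2480 mol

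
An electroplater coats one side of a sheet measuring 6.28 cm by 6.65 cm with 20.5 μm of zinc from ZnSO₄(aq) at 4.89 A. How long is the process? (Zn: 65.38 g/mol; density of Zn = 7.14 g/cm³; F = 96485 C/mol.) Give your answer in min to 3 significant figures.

Plated area = 6.28 × 6.65 = 41.76 cm²
Volume = 41.76 × 20.5×10⁻⁴ cm = 0.08561 cm³
m(Zn) = 0.08561 × 7.14 = 0.6113 g
n(Zn) = 0.6113 / 65.38 = 0.009350 mol; n(e⁻) = 2 × 0.009350 = 0.01870 mol
Q = 0.01870 × 96485 = 1804 C
t = 1804 / 4.89 = 368.9 s = 6.15 min

6.15 min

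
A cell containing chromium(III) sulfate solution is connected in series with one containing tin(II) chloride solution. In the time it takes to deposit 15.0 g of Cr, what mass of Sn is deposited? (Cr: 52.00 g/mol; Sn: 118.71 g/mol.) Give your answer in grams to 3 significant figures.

51.4 g

n(Cr) = 15.0 / 52.00 = 0.2885 mol
Cr³⁺ + 3e⁻ → Cr, so n(e⁻) = 3 × 0.2885 = 0.8655 mol
Since the cells are in series, n(e⁻) in the Sn cell is also 0.8655 mol.
Sn²⁺ + 2e⁻ → Sn, so n(Sn) = 0.8655 / 2 = 0.4328 mol
m(Sn) = 0.4328 × 118.71 = 51.4 g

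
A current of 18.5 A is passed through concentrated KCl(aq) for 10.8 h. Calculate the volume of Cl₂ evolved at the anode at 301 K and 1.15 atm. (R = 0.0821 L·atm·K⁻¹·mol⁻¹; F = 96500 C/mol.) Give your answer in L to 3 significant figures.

80.1 L

Charge passed = 18.5 × 38880 = 7.193×10^5 C
Moles of electrons = 7.193×10^5 / 96500 = 7.454 mol
2Cl⁻ → Cl₂ + 2e⁻, so n(Cl₂) = 7.454 / 2 = 3.727 mol
V = nRT/P = 3.727 × 0.0821 × 301 / 1.15 = 80.09 L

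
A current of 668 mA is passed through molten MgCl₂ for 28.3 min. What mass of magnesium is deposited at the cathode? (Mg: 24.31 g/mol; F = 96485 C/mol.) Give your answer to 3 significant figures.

Charge passed = 0.668 × 1698 = 1134 C
n(e⁻) = 1134 / 96485 = 0.01175 mol
Mg²⁺ + 2e⁻ → Mg, so n(Mg) = 0.01175 / 2 = 0.005875 mol
m = 0.005875 × 24.31 = 0.143 g

0.143 g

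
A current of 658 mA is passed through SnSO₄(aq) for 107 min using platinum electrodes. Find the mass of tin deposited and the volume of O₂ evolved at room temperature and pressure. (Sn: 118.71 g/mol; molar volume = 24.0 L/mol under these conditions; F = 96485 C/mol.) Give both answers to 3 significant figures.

Q = 0.658 × 6420 = 4224 C; n(e⁻) = 4224 / 96485 = 0.04378 mol
Cathode: Sn²⁺ + 2e⁻ → Sn → n(Sn) = 0.04378/2 = 0.02189 mol → 2.60 g
Anode: 2H₂O → O₂ + 4H⁺ + 4e⁻ → n(O₂) = 0.04378/4 = 0.01095 mol → 0.263 L

2.60 g Sn; 0.263 L O₂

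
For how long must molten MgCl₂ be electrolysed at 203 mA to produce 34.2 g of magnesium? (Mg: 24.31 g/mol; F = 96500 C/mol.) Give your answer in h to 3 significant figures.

n(Mg) = 34.2 / 24.31 = 1.407 mol
Mg²⁺ + 2e⁻ → Mg, so n(e⁻) = 2 × 1.407 = 2.814 mol
Q = 2.814 × 96500 = 2.716×10^5 C
t = Q / I = 2.716×10^5 / 0.203 = 1.338×10^6 s = 372 h

372 h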